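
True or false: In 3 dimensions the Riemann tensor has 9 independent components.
n^2(n^2-1)/12 = 9·8/12 = 6 independent components for n = 3.
False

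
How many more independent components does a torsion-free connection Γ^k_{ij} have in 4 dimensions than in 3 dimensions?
Independent components in n dimensions: n × n(n+1)/2 = n^2(n+1)/2.
4D: 4 × 10 = 40
3D: 3 × 6 = 18
Difference = 40 - 18 = 22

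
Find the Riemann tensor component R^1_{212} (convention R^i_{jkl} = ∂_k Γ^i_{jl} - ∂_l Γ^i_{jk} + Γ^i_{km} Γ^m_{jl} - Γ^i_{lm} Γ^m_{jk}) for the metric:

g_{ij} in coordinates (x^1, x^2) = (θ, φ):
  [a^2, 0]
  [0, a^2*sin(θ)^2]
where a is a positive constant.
Non-zero Christoffel symbols (Γ^k_{ij} = Γ^k_{ji}):
Γ^θ_{φ φ} = -sin(2*θ)/2
Γ^φ_{θ φ} = 1/tan(θ)
R^θ_{φ θ φ} = ∂_θ Γ^θ_{φ φ} - ∂_φ Γ^θ_{φ θ} + Γ^θ_{θ m} Γ^m_{φ φ} - Γ^θ_{φ m} Γ^m_{φ θ}
  = (-cos(2*θ)) - (0) + (0) - (-cos(θ)^2) = sin(θ)^2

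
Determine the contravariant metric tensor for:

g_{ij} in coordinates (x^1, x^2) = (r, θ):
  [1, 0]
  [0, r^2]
The metric is diagonal, so g^{ij} is diagonal with entries 1/g_{ii}: diag(1, 1/(r^2)).
g^{ij}:
  [1, 0]
  [0, 1/r^2]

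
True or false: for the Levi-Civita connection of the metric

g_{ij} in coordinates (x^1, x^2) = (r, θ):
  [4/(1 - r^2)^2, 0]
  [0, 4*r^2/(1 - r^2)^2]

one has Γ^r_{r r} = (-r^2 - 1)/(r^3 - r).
Γ^r_{r r} = (1/2) g^{rr} (∂_r g_{rr} + ∂_r g_{rr} - ∂_r g_{rr}) = (1/2)((1 - r^2)^2/4)((16*r/(1 - r^2)^3) + (16*r/(1 - r^2)^3) - (16*r/(1 - r^2)^3)) = 2*r/(1 - r^2)
This differs from the proposed value (-r^2 - 1)/(r^3 - r).
False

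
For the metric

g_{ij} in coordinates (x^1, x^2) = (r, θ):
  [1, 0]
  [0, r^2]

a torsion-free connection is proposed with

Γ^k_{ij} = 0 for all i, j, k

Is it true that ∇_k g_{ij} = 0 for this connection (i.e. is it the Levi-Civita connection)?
Using ∇_k g_{ij} = ∂_k g_{ij} - Γ^m_{ki} g_{mj} - Γ^m_{kj} g_{im}:
∇_r g_{θθ} = (2*r) - (0) - (0) = 2*r ≠ 0
So the connection is not metric compatible (it is not the Levi-Civita connection).
No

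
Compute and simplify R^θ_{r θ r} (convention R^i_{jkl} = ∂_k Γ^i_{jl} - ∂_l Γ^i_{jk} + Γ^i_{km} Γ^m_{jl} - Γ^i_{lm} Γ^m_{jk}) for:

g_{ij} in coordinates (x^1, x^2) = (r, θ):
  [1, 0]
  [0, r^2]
Non-zero Christoffel symbols (Γ^k_{ij} = Γ^k_{ji}):
Γ^r_{θ θ} = -r
Γ^θ_{r θ} = 1/r
R^θ_{r θ r} = ∂_θ Γ^θ_{r r} - ∂_r Γ^θ_{r θ} + Γ^θ_{θ m} Γ^m_{r r} - Γ^θ_{r m} Γ^m_{r θ}
  = (0) - (-1/r^2) + (0) - (1/r^2) = 0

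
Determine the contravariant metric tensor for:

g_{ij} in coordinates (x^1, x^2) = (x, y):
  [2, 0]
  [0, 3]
The metric is diagonal, so g^{ij} is diagonal with entries 1/g_{ii}: diag(1/2, 1/3).
g^{ij}:
  [1/2, 0]
  [0, 1/3]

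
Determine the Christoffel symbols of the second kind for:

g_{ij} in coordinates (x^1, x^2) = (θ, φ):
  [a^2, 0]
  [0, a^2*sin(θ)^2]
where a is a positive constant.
Using Γ^k_{ij} = (1/2) g^{km} (∂_i g_{mj} + ∂_j g_{mi} - ∂_m g_{ij}); the metric is diagonal, so only the m = k term contributes.
Non-zero symbols (using the symmetry Γ^k_{ij} = Γ^k_{ji}):
Γ^θ_{φ φ} = (1/2) g^{θθ} (∂_φ g_{θφ} + ∂_φ g_{θφ} - ∂_θ g_{φφ}) = (1/2)(1/a^2)((0) + (0) - (a^2*sin(2*θ))) = -sin(2*θ)/2
Γ^φ_{θ φ} = (1/2) g^{φφ} (∂_θ g_{φφ} + ∂_φ g_{φθ} - ∂_φ g_{θφ}) = (1/2)(1/(a^2*sin(θ)^2))((a^2*sin(2*θ)) + (0) - (0)) = 1/tan(θ)
All other Christoffel symbols are zero.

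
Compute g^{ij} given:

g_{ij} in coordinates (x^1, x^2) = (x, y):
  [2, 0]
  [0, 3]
The metric is diagonal, so g^{ij} is diagonal with entries 1/g_{ii}: diag(1/2, 1/3).
g^{ij}:
  [1/2, 0]
  [0, 1/3]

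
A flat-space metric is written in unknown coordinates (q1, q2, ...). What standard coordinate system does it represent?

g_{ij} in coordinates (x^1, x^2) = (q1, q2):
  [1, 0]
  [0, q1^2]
The line element ds^2 = dq1^2 + q1^2 dq2^2 is dr^2 + r^2 dθ^2 with q1 = r, q2 = θ.
polar coordinates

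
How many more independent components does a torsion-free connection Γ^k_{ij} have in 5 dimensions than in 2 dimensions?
Independent components in n dimensions: n × n(n+1)/2 = n^2(n+1)/2.
5D: 5 × 15 = 75
2D: 2 × 3 = 6
Difference = 75 - 6 = 69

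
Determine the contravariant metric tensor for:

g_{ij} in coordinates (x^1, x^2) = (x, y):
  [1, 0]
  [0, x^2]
The metric is diagonal, so g^{ij} is diagonal with entries 1/g_{ii}: diag(1, 1/(x^2)).
g^{ij}:
  [1, 0]
  [0, 1/x^2]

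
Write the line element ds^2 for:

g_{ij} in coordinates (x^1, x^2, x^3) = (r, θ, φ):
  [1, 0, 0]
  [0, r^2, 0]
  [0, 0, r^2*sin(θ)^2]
ds^2 = g_{ij} dx^i dx^j; only the non-zero components contribute.
ds^2 = dr^2 + r^2 dθ^2 + r^2*sin(θ)^2 dφ^2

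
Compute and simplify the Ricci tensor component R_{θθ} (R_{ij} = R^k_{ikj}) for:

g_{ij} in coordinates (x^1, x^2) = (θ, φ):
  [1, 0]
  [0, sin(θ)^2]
Non-zero Christoffel symbols (Γ^k_{ij} = Γ^k_{ji}):
Γ^θ_{φ φ} = -sin(2*θ)/2
Γ^φ_{θ φ} = 1/tan(θ)
R^θ_{θ θ θ} = 0 (a repeated index in an antisymmetric pair)
R^φ_{θ φ θ} = ∂_φ Γ^φ_{θ θ} - ∂_θ Γ^φ_{θ φ} + Γ^φ_{φ m} Γ^m_{θ θ} - Γ^φ_{θ m} Γ^m_{θ φ}
  = (0) - (-1/sin(θ)^2) + (0) - (1/tan(θ)^2) = 1
R_{θθ} = R^θ_{θ θ θ} + R^φ_{θ φ θ} = (0) + (1) = 1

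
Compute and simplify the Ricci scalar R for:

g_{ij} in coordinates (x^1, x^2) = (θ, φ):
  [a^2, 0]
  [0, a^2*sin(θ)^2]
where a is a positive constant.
Non-zero Christoffel symbols (Γ^k_{ij} = Γ^k_{ji}):
Γ^θ_{φ φ} = -sin(2*θ)/2
Γ^φ_{θ φ} = 1/tan(θ)
Ricci tensor (R_{ij} = R^k_{ikj}): R_{θθ} = 1, R_{θφ} = 0, R_{φφ} = sin(θ)^2
Inverse metric: g^{θθ} = 1/a^2, g^{φφ} = 1/(a^2*sin(θ)^2)
R = g^{ij} R_{ij} = (1/a^2)(1) + (1/(a^2*sin(θ)^2))(sin(θ)^2) = 2/a^2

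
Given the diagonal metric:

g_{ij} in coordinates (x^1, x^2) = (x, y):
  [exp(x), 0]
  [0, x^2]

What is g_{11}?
With x^1 = x, x^2 = y, g_{11} = g_{xx} is the row-1, column-1 entry of the matrix.
g_{11} = exp(x)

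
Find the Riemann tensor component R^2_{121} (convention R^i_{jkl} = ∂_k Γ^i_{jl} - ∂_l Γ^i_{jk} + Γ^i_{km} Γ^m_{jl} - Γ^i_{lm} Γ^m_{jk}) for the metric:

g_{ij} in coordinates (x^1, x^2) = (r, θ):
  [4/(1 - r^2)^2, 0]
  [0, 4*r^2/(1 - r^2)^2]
Non-zero Christoffel symbols (Γ^k_{ij} = Γ^k_{ji}):
Γ^r_{r r} = 2*r/(1 - r^2)
Γ^r_{θ θ} = (r^3 + r)/(r^2 - 1)
Γ^θ_{r θ} = (-r^2 - 1)/(r^3 - r)
R^θ_{r θ r} = ∂_θ Γ^θ_{r r} - ∂_r Γ^θ_{r θ} + Γ^θ_{θ m} Γ^m_{r r} - Γ^θ_{r m} Γ^m_{r θ}
  = (0) - ((r^4 + 4*r^2 - 1)/(r^3 - r)^2) + (2*(r^2 + 1)/(r^2 - 1)^2) - ((r^2 + 1)^2/(r^3 - r)^2) = -4/(r^2 - 1)^2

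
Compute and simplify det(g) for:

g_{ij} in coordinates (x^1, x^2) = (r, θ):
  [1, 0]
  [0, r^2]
For a 2×2 metric: det(g) = g_{11}·g_{22} - g_{12}·g_{21}
= (1)·(r^2) - (0)·(0)
= r^2 - 0
det(g) = r^2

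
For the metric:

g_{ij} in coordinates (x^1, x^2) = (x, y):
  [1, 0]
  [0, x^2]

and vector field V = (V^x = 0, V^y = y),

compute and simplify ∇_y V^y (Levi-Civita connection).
Non-zero Christoffel symbols:
Γ^x_{y y} = -x
Γ^y_{x y} = 1/x
∇_y V^y = ∂_y V^y + Γ^y_{y j} V^j
  = (1) + (1/x)(0) + (0)(y)
  = 1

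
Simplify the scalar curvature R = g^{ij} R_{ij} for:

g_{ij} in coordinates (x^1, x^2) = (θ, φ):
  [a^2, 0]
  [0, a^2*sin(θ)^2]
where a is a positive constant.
Non-zero Christoffel symbols (Γ^k_{ij} = Γ^k_{ji}):
Γ^θ_{φ φ} = -sin(2*θ)/2
Γ^φ_{θ φ} = 1/tan(θ)
Ricci tensor (R_{ij} = R^k_{ikj}): R_{θθ} = 1, R_{θφ} = 0, R_{φφ} = sin(θ)^2
Inverse metric: g^{θθ} = 1/a^2, g^{φφ} = 1/(a^2*sin(θ)^2)
R = g^{ij} R_{ij} = (1/a^2)(1) + (1/(a^2*sin(θ)^2))(sin(θ)^2) = 2/a^2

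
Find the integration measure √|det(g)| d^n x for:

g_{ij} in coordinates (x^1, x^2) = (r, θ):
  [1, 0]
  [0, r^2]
det(g) = r^2
√|det(g)| = r
Volume element: dV = r dr dθ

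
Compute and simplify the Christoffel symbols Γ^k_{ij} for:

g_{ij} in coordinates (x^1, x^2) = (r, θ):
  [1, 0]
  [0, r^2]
Using Γ^k_{ij} = (1/2) g^{km} (∂_i g_{mj} + ∂_j g_{mi} - ∂_m g_{ij}); the metric is diagonal, so only the m = k term contributes.
Non-zero symbols (using the symmetry Γ^k_{ij} = Γ^k_{ji}):
Γ^r_{θ θ} = (1/2) g^{rr} (∂_θ g_{rθ} + ∂_θ g_{rθ} - ∂_r g_{θθ}) = (1/2)(1)((0) + (0) - (2*r)) = -r
Γ^θ_{r θ} = (1/2) g^{θθ} (∂_r g_{θθ} + ∂_θ g_{θr} - ∂_θ g_{rθ}) = (1/2)(1/r^2)((2*r) + (0) - (0)) = 1/r
All other Christoffel symbols are zero.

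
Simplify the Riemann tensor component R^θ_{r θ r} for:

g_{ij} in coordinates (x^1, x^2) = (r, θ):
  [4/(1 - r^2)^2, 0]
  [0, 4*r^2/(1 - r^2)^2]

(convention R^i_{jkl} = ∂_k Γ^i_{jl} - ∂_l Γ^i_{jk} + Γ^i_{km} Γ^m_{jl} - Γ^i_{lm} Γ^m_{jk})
Non-zero Christoffel symbols (Γ^k_{ij} = Γ^k_{ji}):
Γ^r_{r r} = 2*r/(1 - r^2)
Γ^r_{θ θ} = (r^3 + r)/(r^2 - 1)
Γ^θ_{r θ} = (-r^2 - 1)/(r^3 - r)
R^θ_{r θ r} = ∂_θ Γ^θ_{r r} - ∂_r Γ^θ_{r θ} + Γ^θ_{θ m} Γ^m_{r r} - Γ^θ_{r m} Γ^m_{r θ}
  = (0) - ((r^4 + 4*r^2 - 1)/(r^3 - r)^2) + (2*(r^2 + 1)/(r^2 - 1)^2) - ((r^2 + 1)^2/(r^3 - r)^2) = -4/(r^2 - 1)^2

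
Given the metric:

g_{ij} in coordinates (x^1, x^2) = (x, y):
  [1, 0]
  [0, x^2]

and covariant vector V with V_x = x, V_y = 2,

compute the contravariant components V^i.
Inverse metric (diagonal): g^{xx} = 1, g^{yy} = 1/x^2
V^i = g^{ij} V_j:
V^x = (1)(x) + (0)(2) = x
V^y = (0)(x) + (1/x^2)(2) = 2/x^2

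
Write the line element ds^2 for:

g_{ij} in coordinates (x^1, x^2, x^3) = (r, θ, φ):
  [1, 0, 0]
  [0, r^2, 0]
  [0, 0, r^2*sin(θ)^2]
ds^2 = g_{ij} dx^i dx^j; only the non-zero components contribute.
ds^2 = dr^2 + r^2 dθ^2 + r^2*sin(θ)^2 dφ^2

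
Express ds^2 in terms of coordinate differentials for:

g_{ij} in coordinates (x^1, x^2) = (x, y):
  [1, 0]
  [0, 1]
ds^2 = g_{ij} dx^i dx^j; only the non-zero components contribute.
ds^2 = dx^2 + dy^2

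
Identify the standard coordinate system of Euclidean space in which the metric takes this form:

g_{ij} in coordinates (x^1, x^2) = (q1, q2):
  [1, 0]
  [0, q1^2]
The line element ds^2 = dq1^2 + q1^2 dq2^2 is dr^2 + r^2 dθ^2 with q1 = r, q2 = θ.
polar coordinates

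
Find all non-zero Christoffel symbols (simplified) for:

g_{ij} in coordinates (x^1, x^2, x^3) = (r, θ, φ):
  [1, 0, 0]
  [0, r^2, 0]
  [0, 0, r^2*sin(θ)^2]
Using Γ^k_{ij} = (1/2) g^{km} (∂_i g_{mj} + ∂_j g_{mi} - ∂_m g_{ij}); the metric is diagonal, so only the m = k term contributes.
Non-zero symbols (using the symmetry Γ^k_{ij} = Γ^k_{ji}):
Γ^r_{θ θ} = (1/2) g^{rr} (∂_θ g_{rθ} + ∂_θ g_{rθ} - ∂_r g_{θθ}) = (1/2)(1)((0) + (0) - (2*r)) = -r
Γ^r_{φ φ} = (1/2) g^{rr} (∂_φ g_{rφ} + ∂_φ g_{rφ} - ∂_r g_{φφ}) = (1/2)(1)((0) + (0) - (2*r*sin(θ)^2)) = -r*sin(θ)^2
Γ^θ_{r θ} = (1/2) g^{θθ} (∂_r g_{θθ} + ∂_θ g_{θr} - ∂_θ g_{rθ}) = (1/2)(1/r^2)((2*r) + (0) - (0)) = 1/r
Γ^θ_{φ φ} = (1/2) g^{θθ} (∂_φ g_{θφ} + ∂_φ g_{θφ} - ∂_θ g_{φφ}) = (1/2)(1/r^2)((0) + (0) - (r^2*sin(2*θ))) = -sin(2*θ)/2
Γ^φ_{r φ} = (1/2) g^{φφ} (∂_r g_{φφ} + ∂_φ g_{φr} - ∂_φ g_{rφ}) = (1/2)(1/(r^2*sin(θ)^2))((2*r*sin(θ)^2) + (0) - (0)) = 1/r
Γ^φ_{θ φ} = (1/2) g^{φφ} (∂_θ g_{φφ} + ∂_φ g_{φθ} - ∂_φ g_{θφ}) = (1/2)(1/(r^2*sin(θ)^2))((r^2*sin(2*θ)) + (0) - (0)) = 1/tan(θ)
All other Christoffel symbols are zero.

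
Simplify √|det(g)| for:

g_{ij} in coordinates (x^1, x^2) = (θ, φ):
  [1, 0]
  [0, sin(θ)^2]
det(g) = sin(θ)^2
√|det(g)| = sin(θ) (taking 0 < θ < π so that |sin(θ)| = sin(θ))
Volume element: dV = sin(θ) dθ dφ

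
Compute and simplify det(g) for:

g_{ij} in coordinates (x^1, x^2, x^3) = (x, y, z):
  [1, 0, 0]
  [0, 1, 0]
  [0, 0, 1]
Diagonal metric: det(g) = g_{11}·g_{22}·g_{33}
= (1)·(1)·(1)
det(g) = 1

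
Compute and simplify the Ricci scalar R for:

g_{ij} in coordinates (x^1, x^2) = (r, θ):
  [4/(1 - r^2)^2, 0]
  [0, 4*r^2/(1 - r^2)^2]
Non-zero Christoffel symbols (Γ^k_{ij} = Γ^k_{ji}):
Γ^r_{r r} = 2*r/(1 - r^2)
Γ^r_{θ θ} = (r^3 + r)/(r^2 - 1)
Γ^θ_{r θ} = (-r^2 - 1)/(r^3 - r)
Ricci tensor (R_{ij} = R^k_{ikj}): R_{rr} = -4/(r^2 - 1)^2, R_{rθ} = 0, R_{θθ} = -4*r^2/(r^2 - 1)^2
Inverse metric: g^{rr} = (1 - r^2)^2/4, g^{θθ} = (1 - r^2)^2/(4*r^2)
R = g^{ij} R_{ij} = ((1 - r^2)^2/4)(-4/(r^2 - 1)^2) + ((1 - r^2)^2/(4*r^2))(-4*r^2/(r^2 - 1)^2) = -2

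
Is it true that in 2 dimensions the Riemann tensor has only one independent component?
The number of independent components is n^2(n^2-1)/12 = 4·3/12 = 1 for n = 2 (e.g. R_{1212}).
Yes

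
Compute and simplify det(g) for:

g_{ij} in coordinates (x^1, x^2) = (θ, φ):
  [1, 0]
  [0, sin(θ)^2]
For a 2×2 metric: det(g) = g_{11}·g_{22} - g_{12}·g_{21}
= (1)·(sin(θ)^2) - (0)·(0)
= sin(θ)^2 - 0
det(g) = sin(θ)^2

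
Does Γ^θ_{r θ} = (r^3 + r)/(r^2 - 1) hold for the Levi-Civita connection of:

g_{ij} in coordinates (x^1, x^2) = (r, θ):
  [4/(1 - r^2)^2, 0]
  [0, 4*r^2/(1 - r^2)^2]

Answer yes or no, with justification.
Γ^θ_{r θ} = (1/2) g^{θθ} (∂_r g_{θθ} + ∂_θ g_{θr} - ∂_θ g_{rθ}) = (1/2)((1 - r^2)^2/(4*r^2))((-8*(r^3 + r)/(r^2 - 1)^3) + (0) - (0)) = (-r^2 - 1)/(r^3 - r)
This differs from the proposed value (r^3 + r)/(r^2 - 1).
No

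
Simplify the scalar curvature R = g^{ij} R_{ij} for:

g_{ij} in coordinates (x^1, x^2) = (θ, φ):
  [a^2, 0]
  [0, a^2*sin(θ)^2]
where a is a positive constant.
Non-zero Christoffel symbols (Γ^k_{ij} = Γ^k_{ji}):
Γ^θ_{φ φ} = -sin(2*θ)/2
Γ^φ_{θ φ} = 1/tan(θ)
Ricci tensor (R_{ij} = R^k_{ikj}): R_{θθ} = 1, R_{θφ} = 0, R_{φφ} = sin(θ)^2
Inverse metric: g^{θθ} = 1/a^2, g^{φφ} = 1/(a^2*sin(θ)^2)
R = g^{ij} R_{ij} = (1/a^2)(1) + (1/(a^2*sin(θ)^2))(sin(θ)^2) = 2/a^2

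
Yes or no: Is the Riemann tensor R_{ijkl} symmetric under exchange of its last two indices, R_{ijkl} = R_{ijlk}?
It is antisymmetric in the last pair: R_{ijkl} = -R_{ijlk}.
No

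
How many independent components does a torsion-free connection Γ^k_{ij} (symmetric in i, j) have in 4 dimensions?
Γ^k_{ij} has n choices for the upper index and n(n+1)/2 independent symmetric lower index pairs.
Total = 4 × 4×5/2 = 4 × 10 = 40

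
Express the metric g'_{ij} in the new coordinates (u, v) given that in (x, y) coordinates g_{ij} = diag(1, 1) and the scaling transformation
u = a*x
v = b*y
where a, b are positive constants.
Invert the transformation: x = u/a, y = v/b
g'_{ij} = (∂x^k/∂x'^i)(∂x^l/∂x'^j) g_{kl}; with g_{kl} = δ_{kl} this is Σ_k (∂x^k/∂x'^i)(∂x^k/∂x'^j).
Jacobian: ∂x/∂u = 1/a, ∂x/∂v = 0, ∂y/∂u = 0, ∂y/∂v = 1/b
g'_{uu} = (1/a)(1/a) + (0)(0) = 1/a^2
g'_{uv} = (1/a)(0) + (0)(1/b) = 0
g'_{vv} = (0)(0) + (1/b)(1/b) = 1/b^2
g'_{ij} = diag(1/a^2, 1/b^2)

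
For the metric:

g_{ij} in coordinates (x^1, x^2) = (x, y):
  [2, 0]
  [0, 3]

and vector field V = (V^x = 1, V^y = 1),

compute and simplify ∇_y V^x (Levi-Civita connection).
All Christoffel symbols are zero.
∇_y V^x = ∂_y V^x + Γ^x_{y j} V^j
  = (0) + (0)(1) + (0)(1)
  = 0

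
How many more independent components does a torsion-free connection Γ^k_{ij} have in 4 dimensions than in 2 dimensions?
Independent components in n dimensions: n × n(n+1)/2 = n^2(n+1)/2.
4D: 4 × 10 = 40
2D: 2 × 3 = 6
Difference = 40 - 6 = 34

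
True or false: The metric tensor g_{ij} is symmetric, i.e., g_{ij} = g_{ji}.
By definition the metric is a symmetric bilinear form, g_{ij} = g_{ji}.
True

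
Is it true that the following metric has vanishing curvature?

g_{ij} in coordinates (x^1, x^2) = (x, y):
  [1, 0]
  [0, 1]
All metric components are constant, so every Christoffel symbol vanishes and R^i_{jkl} = 0.
Yes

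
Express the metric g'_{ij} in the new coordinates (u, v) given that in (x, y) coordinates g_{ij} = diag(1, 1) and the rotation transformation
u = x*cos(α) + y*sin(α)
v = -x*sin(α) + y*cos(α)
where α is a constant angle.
Invert the transformation: x = u*cos(α) - v*sin(α), y = u*sin(α) + v*cos(α)
g'_{ij} = (∂x^k/∂x'^i)(∂x^l/∂x'^j) g_{kl}; with g_{kl} = δ_{kl} this is Σ_k (∂x^k/∂x'^i)(∂x^k/∂x'^j).
Jacobian: ∂x/∂u = cos(α), ∂x/∂v = -sin(α), ∂y/∂u = sin(α), ∂y/∂v = cos(α)
g'_{uu} = (cos(α))(cos(α)) + (sin(α))(sin(α)) = 1
g'_{uv} = (cos(α))(-sin(α)) + (sin(α))(cos(α)) = 0
g'_{vv} = (-sin(α))(-sin(α)) + (cos(α))(cos(α)) = 1
g'_{ij} = diag(1, 1)
The Euclidean metric is invariant under rotations.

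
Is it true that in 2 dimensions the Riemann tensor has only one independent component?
The number of independent components is n^2(n^2-1)/12 = 4·3/12 = 1 for n = 2 (e.g. R_{1212}).
Yes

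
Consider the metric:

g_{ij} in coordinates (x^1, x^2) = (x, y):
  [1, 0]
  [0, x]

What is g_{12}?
With x^1 = x, x^2 = y, g_{12} = g_{xy} is the row-1, column-2 entry of the matrix.
g_{12} = 0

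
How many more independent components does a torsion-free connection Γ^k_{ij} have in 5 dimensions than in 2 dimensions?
Independent components in n dimensions: n × n(n+1)/2 = n^2(n+1)/2.
5D: 5 × 15 = 75
2D: 2 × 3 = 6
Difference = 75 - 6 = 69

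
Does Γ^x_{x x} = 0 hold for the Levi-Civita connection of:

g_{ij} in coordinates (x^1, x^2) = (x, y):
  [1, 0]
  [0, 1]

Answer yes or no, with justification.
Γ^x_{x x} = (1/2) g^{xx} (∂_x g_{xx} + ∂_x g_{xx} - ∂_x g_{xx}) = (1/2)(1)((0) + (0) - (0)) = 0
This equals the proposed value 0.
Yes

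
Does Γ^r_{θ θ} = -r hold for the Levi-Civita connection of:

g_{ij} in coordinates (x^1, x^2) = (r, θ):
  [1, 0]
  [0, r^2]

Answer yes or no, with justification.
Γ^r_{θ θ} = (1/2) g^{rr} (∂_θ g_{rθ} + ∂_θ g_{rθ} - ∂_r g_{θθ}) = (1/2)(1)((0) + (0) - (2*r)) = -r
This equals the proposed value -r.
Yes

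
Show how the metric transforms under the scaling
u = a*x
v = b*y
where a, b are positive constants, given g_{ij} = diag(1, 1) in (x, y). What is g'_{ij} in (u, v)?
Invert the transformation: x = u/a, y = v/b
g'_{ij} = (∂x^k/∂x'^i)(∂x^l/∂x'^j) g_{kl}; with g_{kl} = δ_{kl} this is Σ_k (∂x^k/∂x'^i)(∂x^k/∂x'^j).
Jacobian: ∂x/∂u = 1/a, ∂x/∂v = 0, ∂y/∂u = 0, ∂y/∂v = 1/b
g'_{uu} = (1/a)(1/a) + (0)(0) = 1/a^2
g'_{uv} = (1/a)(0) + (0)(1/b) = 0
g'_{vv} = (0)(0) + (1/b)(1/b) = 1/b^2
g'_{ij} = diag(1/a^2, 1/b^2)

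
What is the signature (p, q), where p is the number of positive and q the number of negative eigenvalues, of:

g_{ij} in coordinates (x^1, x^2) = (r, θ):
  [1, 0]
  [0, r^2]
The metric is diagonal, so its eigenvalues are the diagonal entries: 1, r^2 (at a generic point, where coordinate-dependent entries are positive).
2 positive, 0 negative.
(2, 0) - Riemannian (positive definite)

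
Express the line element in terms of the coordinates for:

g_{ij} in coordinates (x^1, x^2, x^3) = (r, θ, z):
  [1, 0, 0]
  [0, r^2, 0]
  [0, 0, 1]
ds^2 = g_{ij} dx^i dx^j; only the non-zero components contribute.
ds^2 = dr^2 + r^2 dθ^2 + dz^2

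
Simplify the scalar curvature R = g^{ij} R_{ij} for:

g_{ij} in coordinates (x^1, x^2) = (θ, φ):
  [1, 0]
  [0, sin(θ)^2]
Non-zero Christoffel symbols (Γ^k_{ij} = Γ^k_{ji}):
Γ^θ_{φ φ} = -sin(2*θ)/2
Γ^φ_{θ φ} = 1/tan(θ)
Ricci tensor (R_{ij} = R^k_{ikj}): R_{θθ} = 1, R_{θφ} = 0, R_{φφ} = sin(θ)^2
Inverse metric: g^{θθ} = 1, g^{φφ} = 1/sin(θ)^2
R = g^{ij} R_{ij} = (1)(1) + (1/sin(θ)^2)(sin(θ)^2) = 2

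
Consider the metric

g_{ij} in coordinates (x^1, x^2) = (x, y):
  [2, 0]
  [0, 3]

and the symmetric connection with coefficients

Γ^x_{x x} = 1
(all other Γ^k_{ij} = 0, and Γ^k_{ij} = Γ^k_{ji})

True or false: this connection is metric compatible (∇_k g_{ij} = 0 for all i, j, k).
Using ∇_k g_{ij} = ∂_k g_{ij} - Γ^m_{ki} g_{mj} - Γ^m_{kj} g_{im}:
∇_x g_{xx} = (0) - (2) - (2) = -4 ≠ 0
So the connection is not metric compatible (it is not the Levi-Civita connection).
False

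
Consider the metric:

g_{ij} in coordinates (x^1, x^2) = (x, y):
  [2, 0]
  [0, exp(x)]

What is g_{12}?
With x^1 = x, x^2 = y, g_{12} = g_{xy} is the row-1, column-2 entry of the matrix.
g_{12} = 0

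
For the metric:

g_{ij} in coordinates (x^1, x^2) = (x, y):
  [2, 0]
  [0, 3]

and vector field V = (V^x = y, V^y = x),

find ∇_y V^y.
All Christoffel symbols are zero.
∇_y V^y = ∂_y V^y + Γ^y_{y j} V^j
  = (0) + (0)(y) + (0)(x)
  = 0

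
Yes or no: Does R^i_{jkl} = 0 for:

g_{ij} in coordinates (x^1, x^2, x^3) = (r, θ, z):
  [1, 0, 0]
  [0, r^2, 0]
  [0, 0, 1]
Non-zero Christoffel symbols:
Γ^r_{θ θ} = -r
Γ^θ_{r θ} = 1/r
Ricci tensor: R_{rr} = 0, R_{rθ} = 0, R_{rz} = 0, R_{θθ} = 0, R_{θz} = 0, R_{zz} = 0
All R_{ij} vanish; in 3 dimensions the Riemann tensor is fully determined by the Ricci tensor, so R^i_{jkl} = 0: the metric is flat (curvilinear coordinates on flat space).
Yes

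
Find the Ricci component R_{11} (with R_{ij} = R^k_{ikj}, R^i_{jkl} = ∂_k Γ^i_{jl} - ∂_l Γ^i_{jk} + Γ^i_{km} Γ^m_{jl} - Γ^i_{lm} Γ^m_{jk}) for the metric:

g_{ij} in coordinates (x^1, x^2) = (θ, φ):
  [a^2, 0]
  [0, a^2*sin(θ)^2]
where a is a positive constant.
Non-zero Christoffel symbols (Γ^k_{ij} = Γ^k_{ji}):
Γ^θ_{φ φ} = -sin(2*θ)/2
Γ^φ_{θ φ} = 1/tan(θ)
R^θ_{θ θ θ} = 0 (a repeated index in an antisymmetric pair)
R^φ_{θ φ θ} = ∂_φ Γ^φ_{θ θ} - ∂_θ Γ^φ_{θ φ} + Γ^φ_{φ m} Γ^m_{θ θ} - Γ^φ_{θ m} Γ^m_{θ φ}
  = (0) - (-1/sin(θ)^2) + (0) - (1/tan(θ)^2) = 1
R_{θθ} = R^θ_{θ θ θ} + R^φ_{θ φ θ} = (0) + (1) = 1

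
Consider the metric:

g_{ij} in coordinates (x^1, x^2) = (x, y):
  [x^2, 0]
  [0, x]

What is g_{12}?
With x^1 = x, x^2 = y, g_{12} = g_{xy} is the row-1, column-2 entry of the matrix.
g_{12} = 0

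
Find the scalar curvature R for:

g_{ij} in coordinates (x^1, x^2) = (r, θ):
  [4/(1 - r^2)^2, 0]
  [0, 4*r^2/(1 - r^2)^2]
Non-zero Christoffel symbols (Γ^k_{ij} = Γ^k_{ji}):
Γ^r_{r r} = 2*r/(1 - r^2)
Γ^r_{θ θ} = (r^3 + r)/(r^2 - 1)
Γ^θ_{r θ} = (-r^2 - 1)/(r^3 - r)
Ricci tensor (R_{ij} = R^k_{ikj}): R_{rr} = -4/(r^2 - 1)^2, R_{rθ} = 0, R_{θθ} = -4*r^2/(r^2 - 1)^2
Inverse metric: g^{rr} = (1 - r^2)^2/4, g^{θθ} = (1 - r^2)^2/(4*r^2)
R = g^{ij} R_{ij} = ((1 - r^2)^2/4)(-4/(r^2 - 1)^2) + ((1 - r^2)^2/(4*r^2))(-4*r^2/(r^2 - 1)^2) = -2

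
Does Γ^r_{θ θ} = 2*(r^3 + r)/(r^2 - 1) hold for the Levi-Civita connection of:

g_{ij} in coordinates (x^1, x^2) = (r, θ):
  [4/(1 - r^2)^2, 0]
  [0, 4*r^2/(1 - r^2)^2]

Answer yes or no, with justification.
Γ^r_{θ θ} = (1/2) g^{rr} (∂_θ g_{rθ} + ∂_θ g_{rθ} - ∂_r g_{θθ}) = (1/2)((1 - r^2)^2/4)((0) + (0) - (-8*(r^3 + r)/(r^2 - 1)^3)) = (r^3 + r)/(r^2 - 1)
This differs from the proposed value 2*(r^3 + r)/(r^2 - 1).
No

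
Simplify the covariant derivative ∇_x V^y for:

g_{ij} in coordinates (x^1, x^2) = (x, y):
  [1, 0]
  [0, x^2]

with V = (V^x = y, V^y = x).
Non-zero Christoffel symbols:
Γ^x_{y y} = -x
Γ^y_{x y} = 1/x
∇_x V^y = ∂_x V^y + Γ^y_{x j} V^j
  = (1) + (0)(y) + (1/x)(x)
  = 2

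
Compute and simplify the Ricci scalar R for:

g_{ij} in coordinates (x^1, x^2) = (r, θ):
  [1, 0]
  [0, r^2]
Non-zero Christoffel symbols (Γ^k_{ij} = Γ^k_{ji}):
Γ^r_{θ θ} = -r
Γ^θ_{r θ} = 1/r
Ricci tensor (R_{ij} = R^k_{ikj}): R_{rr} = 0, R_{rθ} = 0, R_{θθ} = 0
Inverse metric: g^{rr} = 1, g^{θθ} = 1/r^2
R = g^{ij} R_{ij} = (1)(0) + (1/r^2)(0) = 0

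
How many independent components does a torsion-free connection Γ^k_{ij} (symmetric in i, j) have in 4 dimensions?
Γ^k_{ij} has n choices for the upper index and n(n+1)/2 independent symmetric lower index pairs.
Total = 4 × 4×5/2 = 4 × 10 = 40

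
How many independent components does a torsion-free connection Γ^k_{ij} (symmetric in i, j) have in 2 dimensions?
Γ^k_{ij} has n choices for the upper index and n(n+1)/2 independent symmetric lower index pairs.
Total = 2 × 2×3/2 = 2 × 3 = 6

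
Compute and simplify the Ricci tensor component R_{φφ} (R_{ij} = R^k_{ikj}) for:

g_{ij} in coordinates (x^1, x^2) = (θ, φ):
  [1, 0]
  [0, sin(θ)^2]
Non-zero Christoffel symbols (Γ^k_{ij} = Γ^k_{ji}):
Γ^θ_{φ φ} = -sin(2*θ)/2
Γ^φ_{θ φ} = 1/tan(θ)
R^θ_{φ θ φ} = ∂_θ Γ^θ_{φ φ} - ∂_φ Γ^θ_{φ θ} + Γ^θ_{θ m} Γ^m_{φ φ} - Γ^θ_{φ m} Γ^m_{φ θ}
  = (-cos(2*θ)) - (0) + (0) - (-cos(θ)^2) = sin(θ)^2
R^φ_{φ φ φ} = 0 (a repeated index in an antisymmetric pair)
R_{φφ} = R^θ_{φ θ φ} + R^φ_{φ φ φ} = (sin(θ)^2) + (0) = sin(θ)^2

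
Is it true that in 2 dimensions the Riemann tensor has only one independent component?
The number of independent components is n^2(n^2-1)/12 = 4·3/12 = 1 for n = 2 (e.g. R_{1212}).
Yes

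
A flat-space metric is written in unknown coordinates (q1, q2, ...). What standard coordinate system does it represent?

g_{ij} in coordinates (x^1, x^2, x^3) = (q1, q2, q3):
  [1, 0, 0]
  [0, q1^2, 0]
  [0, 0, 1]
The line element ds^2 = dq1^2 + q1^2 dq2^2 + dq3^2 is dr^2 + r^2 dθ^2 + dz^2 with q1 = r, q2 = θ, q3 = z.
cylindrical coordinates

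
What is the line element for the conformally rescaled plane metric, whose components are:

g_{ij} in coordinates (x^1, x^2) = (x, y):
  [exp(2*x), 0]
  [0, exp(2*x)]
ds^2 = g_{ij} dx^i dx^j; only the non-zero components contribute.
ds^2 = exp(2*x) dx^2 + exp(2*x) dy^2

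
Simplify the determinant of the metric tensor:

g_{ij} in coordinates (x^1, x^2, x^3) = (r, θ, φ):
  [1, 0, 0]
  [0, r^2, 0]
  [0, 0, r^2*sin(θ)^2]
Diagonal metric: det(g) = g_{11}·g_{22}·g_{33}
= (1)·(r^2)·(r^2*sin(θ)^2)
det(g) = r^4*sin(θ)^2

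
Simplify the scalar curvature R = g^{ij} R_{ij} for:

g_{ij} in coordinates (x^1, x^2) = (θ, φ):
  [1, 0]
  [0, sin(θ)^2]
Non-zero Christoffel symbols (Γ^k_{ij} = Γ^k_{ji}):
Γ^θ_{φ φ} = -sin(2*θ)/2
Γ^φ_{θ φ} = 1/tan(θ)
Ricci tensor (R_{ij} = R^k_{ikj}): R_{θθ} = 1, R_{θφ} = 0, R_{φφ} = sin(θ)^2
Inverse metric: g^{θθ} = 1, g^{φφ} = 1/sin(θ)^2
R = g^{ij} R_{ij} = (1)(1) + (1/sin(θ)^2)(sin(θ)^2) = 2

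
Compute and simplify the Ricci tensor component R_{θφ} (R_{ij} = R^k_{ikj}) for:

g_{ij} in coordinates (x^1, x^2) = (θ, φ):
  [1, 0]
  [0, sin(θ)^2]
Non-zero Christoffel symbols (Γ^k_{ij} = Γ^k_{ji}):
Γ^θ_{φ φ} = -sin(2*θ)/2
Γ^φ_{θ φ} = 1/tan(θ)
R^θ_{θ θ φ} = 0 (a repeated index in an antisymmetric pair)
R^φ_{θ φ φ} = 0 (a repeated index in an antisymmetric pair)
R_{θφ} = R^θ_{θ θ φ} + R^φ_{θ φ φ} = (0) + (0) = 0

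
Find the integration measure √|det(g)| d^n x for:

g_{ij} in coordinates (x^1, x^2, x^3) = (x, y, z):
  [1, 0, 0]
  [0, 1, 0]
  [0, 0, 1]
det(g) = 1
√|det(g)| = 1
Volume element: dV = 1 dx dy dz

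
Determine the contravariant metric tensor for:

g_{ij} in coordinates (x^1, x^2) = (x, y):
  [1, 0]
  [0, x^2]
The metric is diagonal, so g^{ij} is diagonal with entries 1/g_{ii}: diag(1, 1/(x^2)).
g^{ij}:
  [1, 0]
  [0, 1/x^2]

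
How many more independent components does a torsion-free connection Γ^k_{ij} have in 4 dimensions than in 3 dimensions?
Independent components in n dimensions: n × n(n+1)/2 = n^2(n+1)/2.
4D: 4 × 10 = 40
3D: 3 × 6 = 18
Difference = 40 - 18 = 22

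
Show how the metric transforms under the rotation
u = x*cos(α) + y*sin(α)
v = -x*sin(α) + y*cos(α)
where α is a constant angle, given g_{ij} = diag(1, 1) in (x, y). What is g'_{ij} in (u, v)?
Invert the transformation: x = u*cos(α) - v*sin(α), y = u*sin(α) + v*cos(α)
g'_{ij} = (∂x^k/∂x'^i)(∂x^l/∂x'^j) g_{kl}; with g_{kl} = δ_{kl} this is Σ_k (∂x^k/∂x'^i)(∂x^k/∂x'^j).
Jacobian: ∂x/∂u = cos(α), ∂x/∂v = -sin(α), ∂y/∂u = sin(α), ∂y/∂v = cos(α)
g'_{uu} = (cos(α))(cos(α)) + (sin(α))(sin(α)) = 1
g'_{uv} = (cos(α))(-sin(α)) + (sin(α))(cos(α)) = 0
g'_{vv} = (-sin(α))(-sin(α)) + (cos(α))(cos(α)) = 1
g'_{ij} = diag(1, 1)
The Euclidean metric is invariant under rotations.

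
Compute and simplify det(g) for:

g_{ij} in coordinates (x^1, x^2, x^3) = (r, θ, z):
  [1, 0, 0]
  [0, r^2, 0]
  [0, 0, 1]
Diagonal metric: det(g) = g_{11}·g_{22}·g_{33}
= (1)·(r^2)·(1)
det(g) = r^2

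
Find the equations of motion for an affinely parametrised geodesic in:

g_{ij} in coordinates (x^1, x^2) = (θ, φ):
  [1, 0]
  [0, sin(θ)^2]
Geodesic equation: d^2x^k/dλ^2 + Γ^k_{ij} (dx^i/dλ)(dx^j/dλ) = 0.
Non-zero Christoffel symbols:
Γ^θ_{φ φ} = -sin(2*θ)/2
Γ^φ_{θ φ} = 1/tan(θ)
Substituting (the symmetric pair Γ^k_{ij}, Γ^k_{ji} combines into a factor 2):
d^2θ/dλ^2 - (sin(2*θ)/2) (dφ/dλ)^2 = 0
d^2φ/dλ^2 + (2/tan(θ)) (dθ/dλ)(dφ/dλ) = 0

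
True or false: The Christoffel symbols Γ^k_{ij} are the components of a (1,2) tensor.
Under a change of coordinates Γ picks up an inhomogeneous term ∂²x/∂x'∂x'; e.g. Γ = 0 in Cartesian coordinates but Γ^r_{θθ} = -r in polar coordinates on the same flat plane.
False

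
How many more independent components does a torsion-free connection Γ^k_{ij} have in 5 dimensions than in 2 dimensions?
Independent components in n dimensions: n × n(n+1)/2 = n^2(n+1)/2.
5D: 5 × 15 = 75
2D: 2 × 3 = 6
Difference = 75 - 6 = 69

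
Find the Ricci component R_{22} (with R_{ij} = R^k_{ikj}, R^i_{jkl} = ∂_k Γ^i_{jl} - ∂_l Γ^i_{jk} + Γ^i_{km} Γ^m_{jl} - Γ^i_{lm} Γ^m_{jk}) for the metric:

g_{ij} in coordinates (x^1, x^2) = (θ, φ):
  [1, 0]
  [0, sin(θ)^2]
Non-zero Christoffel symbols (Γ^k_{ij} = Γ^k_{ji}):
Γ^θ_{φ φ} = -sin(2*θ)/2
Γ^φ_{θ φ} = 1/tan(θ)
R^θ_{φ θ φ} = ∂_θ Γ^θ_{φ φ} - ∂_φ Γ^θ_{φ θ} + Γ^θ_{θ m} Γ^m_{φ φ} - Γ^θ_{φ m} Γ^m_{φ θ}
  = (-cos(2*θ)) - (0) + (0) - (-cos(θ)^2) = sin(θ)^2
R^φ_{φ φ φ} = 0 (a repeated index in an antisymmetric pair)
R_{φφ} = R^θ_{φ θ φ} + R^φ_{φ φ φ} = (sin(θ)^2) + (0) = sin(θ)^2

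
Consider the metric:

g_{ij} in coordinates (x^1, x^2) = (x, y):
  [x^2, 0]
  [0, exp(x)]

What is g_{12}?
With x^1 = x, x^2 = y, g_{12} = g_{xy} is the row-1, column-2 entry of the matrix.
g_{12} = 0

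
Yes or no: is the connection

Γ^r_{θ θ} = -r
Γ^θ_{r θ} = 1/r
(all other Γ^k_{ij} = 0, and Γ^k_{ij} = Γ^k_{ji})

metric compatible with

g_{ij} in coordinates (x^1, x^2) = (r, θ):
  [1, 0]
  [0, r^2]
Using ∇_k g_{ij} = ∂_k g_{ij} - Γ^m_{ki} g_{mj} - Γ^m_{kj} g_{im}:
e.g. ∇_r g_{θθ} = (2*r) - (r) - (r) = 0
Every component ∇_k g_{ij} vanishes: the connection is metric compatible.
Yes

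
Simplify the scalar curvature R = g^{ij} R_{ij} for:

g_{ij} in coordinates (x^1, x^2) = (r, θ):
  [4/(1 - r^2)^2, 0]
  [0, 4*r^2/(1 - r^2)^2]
Non-zero Christoffel symbols (Γ^k_{ij} = Γ^k_{ji}):
Γ^r_{r r} = 2*r/(1 - r^2)
Γ^r_{θ θ} = (r^3 + r)/(r^2 - 1)
Γ^θ_{r θ} = (-r^2 - 1)/(r^3 - r)
Ricci tensor (R_{ij} = R^k_{ikj}): R_{rr} = -4/(r^2 - 1)^2, R_{rθ} = 0, R_{θθ} = -4*r^2/(r^2 - 1)^2
Inverse metric: g^{rr} = (1 - r^2)^2/4, g^{θθ} = (1 - r^2)^2/(4*r^2)
R = g^{ij} R_{ij} = ((1 - r^2)^2/4)(-4/(r^2 - 1)^2) + ((1 - r^2)^2/(4*r^2))(-4*r^2/(r^2 - 1)^2) = -2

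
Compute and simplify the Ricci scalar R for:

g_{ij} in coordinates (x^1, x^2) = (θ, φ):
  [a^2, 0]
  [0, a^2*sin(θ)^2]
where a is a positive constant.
Non-zero Christoffel symbols (Γ^k_{ij} = Γ^k_{ji}):
Γ^θ_{φ φ} = -sin(2*θ)/2
Γ^φ_{θ φ} = 1/tan(θ)
Ricci tensor (R_{ij} = R^k_{ikj}): R_{θθ} = 1, R_{θφ} = 0, R_{φφ} = sin(θ)^2
Inverse metric: g^{θθ} = 1/a^2, g^{φφ} = 1/(a^2*sin(θ)^2)
R = g^{ij} R_{ij} = (1/a^2)(1) + (1/(a^2*sin(θ)^2))(sin(θ)^2) = 2/a^2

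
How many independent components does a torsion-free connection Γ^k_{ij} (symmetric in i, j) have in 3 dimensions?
Γ^k_{ij} has n choices for the upper index and n(n+1)/2 independent symmetric lower index pairs.
Total = 3 × 3×4/2 = 3 × 6 = 18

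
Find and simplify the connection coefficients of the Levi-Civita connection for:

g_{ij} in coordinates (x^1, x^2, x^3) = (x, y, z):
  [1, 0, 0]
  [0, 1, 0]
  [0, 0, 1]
Using Γ^k_{ij} = (1/2) g^{km} (∂_i g_{mj} + ∂_j g_{mi} - ∂_m g_{ij}); the metric is diagonal, so only the m = k term contributes.
Every metric component is constant, so all ∂_m g_{ij} = 0 and every Christoffel symbol vanishes.
All Christoffel symbols are zero.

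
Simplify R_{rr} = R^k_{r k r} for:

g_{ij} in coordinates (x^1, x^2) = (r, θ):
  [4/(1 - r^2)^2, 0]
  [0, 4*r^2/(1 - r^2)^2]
Non-zero Christoffel symbols (Γ^k_{ij} = Γ^k_{ji}):
Γ^r_{r r} = 2*r/(1 - r^2)
Γ^r_{θ θ} = (r^3 + r)/(r^2 - 1)
Γ^θ_{r θ} = (-r^2 - 1)/(r^3 - r)
R^r_{r r r} = 0 (a repeated index in an antisymmetric pair)
R^θ_{r θ r} = ∂_θ Γ^θ_{r r} - ∂_r Γ^θ_{r θ} + Γ^θ_{θ m} Γ^m_{r r} - Γ^θ_{r m} Γ^m_{r θ}
  = (0) - ((r^4 + 4*r^2 - 1)/(r^3 - r)^2) + (2*(r^2 + 1)/(r^2 - 1)^2) - ((r^2 + 1)^2/(r^3 - r)^2) = -4/(r^2 - 1)^2
R_{rr} = R^r_{r r r} + R^θ_{r θ r} = (0) + (-4/(r^2 - 1)^2) = -4/(r^2 - 1)^2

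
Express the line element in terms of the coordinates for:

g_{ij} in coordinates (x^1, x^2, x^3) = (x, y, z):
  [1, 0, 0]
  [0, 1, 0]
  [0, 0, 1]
ds^2 = g_{ij} dx^i dx^j; only the non-zero components contribute.
ds^2 = dx^2 + dy^2 + dz^2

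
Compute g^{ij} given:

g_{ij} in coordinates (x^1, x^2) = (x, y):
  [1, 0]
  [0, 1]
The metric is diagonal, so g^{ij} is diagonal with entries 1/g_{ii}: diag(1, 1).
g^{ij}:
  [1, 0]
  [0, 1]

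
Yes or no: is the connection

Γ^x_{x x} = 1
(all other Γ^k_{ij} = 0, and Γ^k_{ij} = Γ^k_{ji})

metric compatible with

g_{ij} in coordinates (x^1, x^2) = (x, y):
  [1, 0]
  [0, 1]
Using ∇_k g_{ij} = ∂_k g_{ij} - Γ^m_{ki} g_{mj} - Γ^m_{kj} g_{im}:
∇_x g_{xx} = (0) - (1) - (1) = -2 ≠ 0
So the connection is not metric compatible (it is not the Levi-Civita connection).
No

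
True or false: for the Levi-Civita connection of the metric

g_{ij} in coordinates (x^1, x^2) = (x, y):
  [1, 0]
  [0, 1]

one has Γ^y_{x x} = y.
Γ^y_{x x} = (1/2) g^{yy} (∂_x g_{yx} + ∂_x g_{yx} - ∂_y g_{xx}) = (1/2)(1)((0) + (0) - (0)) = 0
This differs from the proposed value y.
False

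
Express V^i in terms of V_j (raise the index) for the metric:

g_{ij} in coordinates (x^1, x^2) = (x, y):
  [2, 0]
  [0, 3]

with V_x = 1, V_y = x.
Inverse metric (diagonal): g^{xx} = 1/2, g^{yy} = 1/3
V^i = g^{ij} V_j:
V^x = (1/2)(1) + (0)(x) = 1/2
V^y = (0)(1) + (1/3)(x) = x/3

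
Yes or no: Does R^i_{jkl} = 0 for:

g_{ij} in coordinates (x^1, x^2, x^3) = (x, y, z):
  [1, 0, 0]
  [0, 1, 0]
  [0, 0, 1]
All metric components are constant, so every Christoffel symbol vanishes and R^i_{jkl} = 0.
Yes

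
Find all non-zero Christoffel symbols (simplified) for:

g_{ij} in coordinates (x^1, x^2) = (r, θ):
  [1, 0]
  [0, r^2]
Using Γ^k_{ij} = (1/2) g^{km} (∂_i g_{mj} + ∂_j g_{mi} - ∂_m g_{ij}); the metric is diagonal, so only the m = k term contributes.
Non-zero symbols (using the symmetry Γ^k_{ij} = Γ^k_{ji}):
Γ^r_{θ θ} = (1/2) g^{rr} (∂_θ g_{rθ} + ∂_θ g_{rθ} - ∂_r g_{θθ}) = (1/2)(1)((0) + (0) - (2*r)) = -r
Γ^θ_{r θ} = (1/2) g^{θθ} (∂_r g_{θθ} + ∂_θ g_{θr} - ∂_θ g_{rθ}) = (1/2)(1/r^2)((2*r) + (0) - (0)) = 1/r
All other Christoffel symbols are zero.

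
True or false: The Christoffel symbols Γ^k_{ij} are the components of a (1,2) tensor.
Under a change of coordinates Γ picks up an inhomogeneous term ∂²x/∂x'∂x'; e.g. Γ = 0 in Cartesian coordinates but Γ^r_{θθ} = -r in polar coordinates on the same flat plane.
False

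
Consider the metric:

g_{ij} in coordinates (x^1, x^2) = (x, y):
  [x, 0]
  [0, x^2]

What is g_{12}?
With x^1 = x, x^2 = y, g_{12} = g_{xy} is the row-1, column-2 entry of the matrix.
g_{12} = 0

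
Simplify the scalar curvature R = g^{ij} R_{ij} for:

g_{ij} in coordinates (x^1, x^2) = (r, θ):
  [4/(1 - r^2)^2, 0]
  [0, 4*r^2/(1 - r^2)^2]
Non-zero Christoffel symbols (Γ^k_{ij} = Γ^k_{ji}):
Γ^r_{r r} = 2*r/(1 - r^2)
Γ^r_{θ θ} = (r^3 + r)/(r^2 - 1)
Γ^θ_{r θ} = (-r^2 - 1)/(r^3 - r)
Ricci tensor (R_{ij} = R^k_{ikj}): R_{rr} = -4/(r^2 - 1)^2, R_{rθ} = 0, R_{θθ} = -4*r^2/(r^2 - 1)^2
Inverse metric: g^{rr} = (1 - r^2)^2/4, g^{θθ} = (1 - r^2)^2/(4*r^2)
R = g^{ij} R_{ij} = ((1 - r^2)^2/4)(-4/(r^2 - 1)^2) + ((1 - r^2)^2/(4*r^2))(-4*r^2/(r^2 - 1)^2) = -2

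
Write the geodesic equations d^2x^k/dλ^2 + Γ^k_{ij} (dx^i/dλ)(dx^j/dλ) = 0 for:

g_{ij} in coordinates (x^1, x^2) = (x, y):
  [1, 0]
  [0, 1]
Geodesic equation: d^2x^k/dλ^2 + Γ^k_{ij} (dx^i/dλ)(dx^j/dλ) = 0.
All Christoffel symbols vanish, so the geodesics are straight lines:
d^2x/dλ^2 = 0
d^2y/dλ^2 = 0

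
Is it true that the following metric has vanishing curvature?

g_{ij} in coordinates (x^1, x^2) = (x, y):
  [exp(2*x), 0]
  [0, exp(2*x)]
Non-zero Christoffel symbols:
Γ^x_{x x} = 1
Γ^x_{y y} = -1
Γ^y_{x y} = 1
Ricci tensor: R_{xx} = 0, R_{xy} = 0, R_{yy} = 0
All R_{ij} vanish; in 2 dimensions the Riemann tensor is fully determined by the Ricci tensor, so R^i_{jkl} = 0: the metric is flat (curvilinear coordinates on flat space).
Yes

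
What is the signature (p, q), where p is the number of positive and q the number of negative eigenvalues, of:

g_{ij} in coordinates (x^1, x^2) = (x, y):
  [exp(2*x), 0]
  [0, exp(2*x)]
The metric is diagonal, so its eigenvalues are the diagonal entries: exp(2*x), exp(2*x) (at a generic point, where coordinate-dependent entries are positive).
2 positive, 0 negative.
(2, 0) - Riemannian (positive definite)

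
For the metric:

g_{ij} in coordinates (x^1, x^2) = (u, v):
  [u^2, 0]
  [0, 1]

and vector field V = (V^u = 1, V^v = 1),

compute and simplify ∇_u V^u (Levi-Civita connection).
Non-zero Christoffel symbols:
Γ^u_{u u} = 1/u
∇_u V^u = ∂_u V^u + Γ^u_{u j} V^j
  = (0) + (1/u)(1) + (0)(1)
  = 1/u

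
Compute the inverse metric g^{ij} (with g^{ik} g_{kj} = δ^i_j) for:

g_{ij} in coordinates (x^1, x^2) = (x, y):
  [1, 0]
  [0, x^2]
The metric is diagonal, so g^{ij} is diagonal with entries 1/g_{ii}: diag(1, 1/(x^2)).
g^{ij}:
  [1, 0]
  [0, 1/x^2]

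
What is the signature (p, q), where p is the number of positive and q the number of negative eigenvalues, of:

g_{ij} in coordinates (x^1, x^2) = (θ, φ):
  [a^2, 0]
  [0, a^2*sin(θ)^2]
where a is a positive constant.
The metric is diagonal, so its eigenvalues are the diagonal entries: a^2, a^2*sin(θ)^2 (at a generic point, where coordinate-dependent entries are positive).
2 positive, 0 negative.
(2, 0) - Riemannian (positive definite)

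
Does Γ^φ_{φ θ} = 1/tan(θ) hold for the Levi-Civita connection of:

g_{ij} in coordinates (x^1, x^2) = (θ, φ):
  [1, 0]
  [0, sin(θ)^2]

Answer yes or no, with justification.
Γ^φ_{φ θ} = (1/2) g^{φφ} (∂_φ g_{φθ} + ∂_θ g_{φφ} - ∂_φ g_{φθ}) = (1/2)(1/sin(θ)^2)((0) + (sin(2*θ)) - (0)) = 1/tan(θ)
This equals the proposed value 1/tan(θ).
Yes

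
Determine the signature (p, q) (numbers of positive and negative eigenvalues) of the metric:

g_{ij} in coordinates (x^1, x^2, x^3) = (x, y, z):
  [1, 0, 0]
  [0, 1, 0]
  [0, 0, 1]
The metric is diagonal, so its eigenvalues are the diagonal entries: 1, 1, 1 (at a generic point, where coordinate-dependent entries are positive).
3 positive, 0 negative.
(3, 0) - Riemannian (positive definite)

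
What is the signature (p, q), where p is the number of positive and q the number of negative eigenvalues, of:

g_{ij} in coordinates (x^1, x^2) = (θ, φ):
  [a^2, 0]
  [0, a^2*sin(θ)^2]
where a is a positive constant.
The metric is diagonal, so its eigenvalues are the diagonal entries: a^2, a^2*sin(θ)^2 (at a generic point, where coordinate-dependent entries are positive).
2 positive, 0 negative.
(2, 0) - Riemannian (positive definite)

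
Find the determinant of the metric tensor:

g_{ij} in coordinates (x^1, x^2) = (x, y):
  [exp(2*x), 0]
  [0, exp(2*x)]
For a 2×2 metric: det(g) = g_{11}·g_{22} - g_{12}·g_{21}
= (exp(2*x))·(exp(2*x)) - (0)·(0)
= exp(4*x) - 0
det(g) = exp(4*x)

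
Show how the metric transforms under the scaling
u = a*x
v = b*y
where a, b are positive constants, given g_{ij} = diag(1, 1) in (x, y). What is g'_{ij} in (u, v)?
Invert the transformation: x = u/a, y = v/b
g'_{ij} = (∂x^k/∂x'^i)(∂x^l/∂x'^j) g_{kl}; with g_{kl} = δ_{kl} this is Σ_k (∂x^k/∂x'^i)(∂x^k/∂x'^j).
Jacobian: ∂x/∂u = 1/a, ∂x/∂v = 0, ∂y/∂u = 0, ∂y/∂v = 1/b
g'_{uu} = (1/a)(1/a) + (0)(0) = 1/a^2
g'_{uv} = (1/a)(0) + (0)(1/b) = 0
g'_{vv} = (0)(0) + (1/b)(1/b) = 1/b^2
g'_{ij} = diag(1/a^2, 1/b^2)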